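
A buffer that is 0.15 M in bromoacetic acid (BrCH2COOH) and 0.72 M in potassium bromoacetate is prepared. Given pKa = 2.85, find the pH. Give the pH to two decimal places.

pH = 3.53

Henderson–Hasselbalch: pH = pKa + log([BrCH2COO-]/[BrCH2COOH]) = 2.85 + log(0.72/0.15)
pH = 2.85 + (+0.681) = 3.53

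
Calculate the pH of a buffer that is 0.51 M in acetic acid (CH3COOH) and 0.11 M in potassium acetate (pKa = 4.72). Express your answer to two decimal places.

Using pH = pKa + log([base]/[acid]) with [base]/[acid] = 0.11/0.51:
pH = 4.72 + (-0.666) = 4.05

pH = 4.05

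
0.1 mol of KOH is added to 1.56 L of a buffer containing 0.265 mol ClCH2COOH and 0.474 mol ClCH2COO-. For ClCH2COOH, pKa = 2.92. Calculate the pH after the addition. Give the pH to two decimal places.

OH- converts ClCH2COOH to ClCH2COO-: ClCH2COOH → 0.165 mol, ClCH2COO- → 0.574 mol.
pH = pKa + log([A⁻]/[HA]) = 2.92 + log(0.574/0.165) = 2.92 +0.541

pH = 3.46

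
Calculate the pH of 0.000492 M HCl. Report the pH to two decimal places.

HCl is a strong acid and dissociates completely, so [H+] = 0.000492 M.
pH = -log(0.000492) = 3.31

pH = 3.31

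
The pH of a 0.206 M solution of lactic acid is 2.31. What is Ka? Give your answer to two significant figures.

Ka = 1.2 × 10^-4

[H+] = 10^(-2.31) = 4.90 × 10^-3 M
At equilibrium [HA] = 0.206 − 4.90 × 10^-3 = 2.01 × 10^-1 M
Ka = [H+][A-]/[HA] = (4.90 × 10^-3)² / 2.01 × 10^-1 = 1.2 × 10^-4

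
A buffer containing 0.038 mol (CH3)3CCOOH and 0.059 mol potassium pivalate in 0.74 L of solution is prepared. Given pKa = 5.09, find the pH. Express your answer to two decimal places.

Henderson–Hasselbalch: pH = pKa + log([(CH3)3CCOO-]/[(CH3)3CCOOH]) = 5.09 + log(0.059/0.038)
pH = 5.09 + (+0.191) = 5.28

pH = 5.28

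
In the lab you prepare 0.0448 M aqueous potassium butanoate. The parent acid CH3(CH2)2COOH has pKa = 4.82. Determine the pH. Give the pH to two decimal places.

CH3(CH2)2COO- is the conjugate base of the weak acid CH3(CH2)2COOH.
Ka = 10^(−4.82) = 1.51 × 10^-5
Kb = Kw/Ka = 1.0×10^-14 / 1.51 × 10^-5 = 6.62 × 10^-10
Kb = [OH-]²/(0.0448 − [OH-]) = 6.62 × 10^-10
Neglecting [OH-] in the denominator: [OH-] = √(6.62 × 10^-10 × 0.0448) = 5.45 × 10^-6 M
pOH = −log(5.45 × 10^-6) = 5.26; pH = 14.00 − 5.26 = 8.74

pH = 8.74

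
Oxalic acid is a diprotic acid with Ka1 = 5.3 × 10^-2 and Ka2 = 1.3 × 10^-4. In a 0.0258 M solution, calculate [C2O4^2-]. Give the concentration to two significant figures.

1.3 × 10^-4 M

First ionization gives [H+] ≈ [HC2O4-] = 1.90 × 10^-2 M.
Second step: Ka2 = [H+][C2O4^2-]/[HC2O4-] ≈ [C2O4^2-] (since [H+] ≈ [HC2O4-]).
So [C2O4^2-] ≈ Ka2.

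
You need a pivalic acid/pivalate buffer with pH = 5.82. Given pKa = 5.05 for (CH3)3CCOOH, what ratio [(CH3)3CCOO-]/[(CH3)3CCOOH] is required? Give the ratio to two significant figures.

ratio = 5.9

pH = pKa + log(r) ⇒ log(r) = 5.82 − 5.05 = +0.77
r = [(CH3)3CCOO-]/[(CH3)3CCOOH] = 10^(+0.77) = 5.89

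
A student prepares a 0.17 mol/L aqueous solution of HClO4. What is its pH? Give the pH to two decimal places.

HClO4 is a strong acid and dissociates completely, so [H+] = 0.17 M.
pH = -log(0.17) = 0.77

pH = 0.77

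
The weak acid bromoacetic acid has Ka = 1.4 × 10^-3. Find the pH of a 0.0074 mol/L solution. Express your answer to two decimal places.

BrCH2COOH ⇌ BrCH2COO- + H+
From the ICE table, Ka = x²/(0.0074 − x) = 1.4 × 10^-3.
Here C₀/Ka ≈ 5.29, so the small-x approximation fails. Use the quadratic:
x = [−0.0014 + √(0.0014² + 4.14e-05)]/2 = 2.59 × 10^-3 M
pH = −log[H+] = −log(2.59 × 10^-3) = 2.59

pH = 2.59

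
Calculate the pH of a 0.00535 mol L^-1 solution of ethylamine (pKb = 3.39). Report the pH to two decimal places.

pH = 11.11

C2H5NH2 + H2O ⇌ C2H5NH3+ + OH-
Kb = 10^(−3.39) = 4.07 × 10^-4
Let x = [OH-] at equilibrium. Kb = x²/(0.00535 − x).
Here C₀/Kb ≈ 13.1, so the small-x approximation fails. Use the quadratic:
x = (−Kb + √(Kb² + 4·Kb·C₀))/2 = 1.29 × 10^-3 M
pOH = −log(1.29 × 10^-3) = 2.89; pH = 14.00 − 2.89 = 11.11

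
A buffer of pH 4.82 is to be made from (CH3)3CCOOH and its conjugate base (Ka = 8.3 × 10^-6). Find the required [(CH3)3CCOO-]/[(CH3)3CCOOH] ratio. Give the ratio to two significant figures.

ratio = 0.55

pKa = -log(8.3 × 10^-6) = 5.081
pH = pKa + log(r) ⇒ log(r) = 4.82 − 5.081 = -0.261
r = [(CH3)3CCOO-]/[(CH3)3CCOOH] = 10^(-0.261) = 0.548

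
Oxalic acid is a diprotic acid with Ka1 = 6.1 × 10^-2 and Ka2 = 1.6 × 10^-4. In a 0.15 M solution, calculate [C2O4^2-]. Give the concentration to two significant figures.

1.6 × 10^-4 M

First ionization gives [H+] ≈ [HC2O4-] = 6.99 × 10^-2 M.
Second step: Ka2 = [H+][C2O4^2-]/[HC2O4-] ≈ [C2O4^2-] (since [H+] ≈ [HC2O4-]).
So [C2O4^2-] ≈ Ka2.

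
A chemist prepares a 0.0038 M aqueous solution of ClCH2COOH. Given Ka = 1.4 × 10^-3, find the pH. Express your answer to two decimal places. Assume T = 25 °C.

pH = 2.77

ClCH2COOH ⇌ ClCH2COO- + H+
Ka = x²/(0.0038 − x) = 1.4 × 10^-3
The 5% rule fails; solving x² + Ka·x − Ka·C₀ = 0 exactly:
x = [−0.0014 + √(0.0014² + 2.13e-05)]/2 = 1.71 × 10^-3 M
pH = −log[H+] = −log(1.71 × 10^-3) = 2.77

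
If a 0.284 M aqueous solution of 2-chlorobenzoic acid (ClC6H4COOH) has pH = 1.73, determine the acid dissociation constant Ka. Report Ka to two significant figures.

Ka = 1.3 × 10^-3

[H+] = 10^(-1.73) = 1.86 × 10^-2 M
At equilibrium [HA] = 0.284 − 1.86 × 10^-2 = 2.65 × 10^-1 M
Ka = [H+][A-]/[HA] = (1.86 × 10^-2)² / 2.65 × 10^-1 = 1.3 × 10^-3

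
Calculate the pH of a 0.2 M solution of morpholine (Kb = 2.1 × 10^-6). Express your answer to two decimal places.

pH = 10.81

C4H8ONH + H2O ⇌ C4H8ONH2+ + OH-
From the ICE table, Kb = [OH-]²/(0.2 − [OH-]) = 2.1 × 10^-6.
Since Kb ≪ C₀, [OH-] ≈ √(Kb·C₀) = 6.48 × 10^-4 M.
Check: 0.32% ionized — well under 5%, approximation valid.
pOH = −log(6.48 × 10^-4) = 3.19; pH = 14.00 − 3.19 = 10.81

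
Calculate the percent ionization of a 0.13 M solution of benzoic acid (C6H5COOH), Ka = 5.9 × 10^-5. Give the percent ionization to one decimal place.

C6H5COOH ⇌ C6H5COO- + H+; let x = [H+] at equilibrium.
x ≈ √(Ka·C₀) = √(5.9 × 10^-5 × 0.13) = 2.77 × 10^-3 M
% ionization = x/C₀ × 100% = 2.77 × 10^-3/0.13 × 100% = 2.1%

2.1%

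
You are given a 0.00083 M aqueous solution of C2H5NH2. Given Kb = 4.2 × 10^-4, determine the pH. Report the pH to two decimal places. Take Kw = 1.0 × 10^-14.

C2H5NH2 + H2O ⇌ C2H5NH3+ + OH-
Kb = x²/(0.00083 − x) = 4.2 × 10^-4
Here C₀/Kb ≈ 1.98, so the small-x approximation fails. Use the quadratic:
x = (−Kb + √(Kb² + 4·Kb·C₀))/2 = 4.17 × 10^-4 M
pOH = 3.38, so pH = 14.00 − pOH = 10.62

pH = 10.62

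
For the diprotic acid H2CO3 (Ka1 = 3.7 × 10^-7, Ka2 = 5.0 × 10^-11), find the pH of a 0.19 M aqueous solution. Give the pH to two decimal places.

Since Ka1 ≫ Ka2, the first ionization dominates [H+].
Ka1 = x²/(0.19 − x) = 3.7 × 10^-7
x ≈ √(3.7 × 10^-7 × 0.19) = 2.65 × 10^-4 M
pH = −log(2.65 × 10^-4) = 3.58

pH = 3.58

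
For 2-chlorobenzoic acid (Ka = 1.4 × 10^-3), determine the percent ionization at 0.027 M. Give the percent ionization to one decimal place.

20.3%

ClC6H4COOH ⇌ ClC6H4COO- + H+; let x = [H+] at equilibrium.
Solve x² + 0.0014x − 3.78e-05 = 0 → x = 5.49 × 10^-3 M
Fraction ionized = 5.49 × 10^-3 / 0.027 = 0.2033 → 20.3%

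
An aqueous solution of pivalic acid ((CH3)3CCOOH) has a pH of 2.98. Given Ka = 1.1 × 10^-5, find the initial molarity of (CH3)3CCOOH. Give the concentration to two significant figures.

C₀ = 1.0 × 10^-1 M

[H+] = 10^(-2.98) = 1.05 × 10^-3 M = x
Ka = x²/(C₀ − x) ⇒ C₀ = x + x²/Ka
C₀ = 1.05 × 10^-3 + (1.05 × 10^-3)²/(1.1 × 10^-5) = 1.01 × 10^-1 M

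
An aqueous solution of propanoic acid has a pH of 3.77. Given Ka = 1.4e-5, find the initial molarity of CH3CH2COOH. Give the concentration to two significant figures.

C₀ = 2.2 × 10^-3 M

[H+] = 10^(-3.77) = 1.70 × 10^-4 M = x
Ka = x²/(C₀ − x) ⇒ C₀ = x + x²/Ka
C₀ = 1.70 × 10^-4 + (1.70 × 10^-4)²/(1.4 × 10^-5) = 2.23 × 10^-3 M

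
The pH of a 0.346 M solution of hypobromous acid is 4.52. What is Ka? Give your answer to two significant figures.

Ka = 2.6 × 10^-9

[H+] = 10^(-4.52) = 3.02 × 10^-5 M
At equilibrium [HA] = 0.346 − 3.02 × 10^-5 = 3.46 × 10^-1 M
Ka = [H+][A-]/[HA] = (3.02 × 10^-5)² / 3.46 × 10^-1 = 2.6 × 10^-9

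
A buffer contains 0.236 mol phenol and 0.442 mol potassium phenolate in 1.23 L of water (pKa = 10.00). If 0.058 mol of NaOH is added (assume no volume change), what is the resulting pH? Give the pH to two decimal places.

After neutralization: n(C6H5OH) = 0.178 mol, n(C6H5O-) = 0.5 mol.
pH = pKa + log(n_C6H5O-/n_C6H5OH) = 10.00 + log(0.5/0.178) = 10.00 + (+0.449)

pH = 10.45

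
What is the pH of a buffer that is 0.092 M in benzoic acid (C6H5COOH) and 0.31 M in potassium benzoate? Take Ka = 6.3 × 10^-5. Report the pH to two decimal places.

pH = 4.73

pKa = −log(6.3 × 10^-5) = 4.201
Henderson–Hasselbalch: pH = pKa + log([C6H5COO-]/[C6H5COOH]) = 4.201 + log(0.31/0.092)
pH = 4.201 + (+0.528) = 4.73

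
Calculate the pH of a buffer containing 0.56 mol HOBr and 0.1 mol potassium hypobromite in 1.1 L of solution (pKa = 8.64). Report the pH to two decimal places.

pH = 7.89

Henderson–Hasselbalch: pH = pKa + log([OBr-]/[HOBr]) = 8.64 + log(0.1/0.56)
pH = 8.64 + (-0.748) = 7.89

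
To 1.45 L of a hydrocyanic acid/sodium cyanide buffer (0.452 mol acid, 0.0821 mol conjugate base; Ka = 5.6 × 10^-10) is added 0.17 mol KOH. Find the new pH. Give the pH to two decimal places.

After neutralization: n(HCN) = 0.282 mol, n(CN-) = 0.252 mol.
pKa = −log(5.6 × 10^-10) = 9.252
pH = pKa + log([A⁻]/[HA]) = 9.252 + log(0.252/0.282) = 9.252 -0.049

pH = 9.20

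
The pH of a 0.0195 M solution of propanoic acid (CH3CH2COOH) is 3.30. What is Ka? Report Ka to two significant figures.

[H+] = 10^(-3.30) = 5.01 × 10^-4 M
At equilibrium [HA] = 0.0195 − 5.01 × 10^-4 = 1.90 × 10^-2 M
Ka = [H+][A-]/[HA] = (5.01 × 10^-4)² / 1.90 × 10^-2 = 1.3 × 10^-5

Ka = 1.3 × 10^-5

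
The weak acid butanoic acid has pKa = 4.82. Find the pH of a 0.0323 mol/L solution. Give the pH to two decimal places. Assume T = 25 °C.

pH = 3.16

CH3(CH2)2COOH ⇌ CH3(CH2)2COO- + H+
Ka = 10^(−4.82) = 1.51 × 10^-5
From the ICE table, Ka = [H+]²/(0.0323 − [H+]) = 1.51 × 10^-5.
Assume [H+] ≪ 0.0323: [H+] ≈ √(1.51 × 10^-5 × 0.0323) = 6.98 × 10^-4 M
Check: 2.2% ionized — well under 5%, approximation valid.
pH = −log[H+] = −log(6.98 × 10^-4) = 3.16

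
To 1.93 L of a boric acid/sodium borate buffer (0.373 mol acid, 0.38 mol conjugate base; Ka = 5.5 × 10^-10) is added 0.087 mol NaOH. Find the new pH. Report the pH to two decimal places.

After neutralization: n(B(OH)3) = 0.286 mol, n(B(OH)4-) = 0.467 mol.
pKa = −log(5.5 × 10^-10) = 9.260
Henderson–Hasselbalch with mole ratio 0.467/0.286: pH = 9.260 + (+0.213)

pH = 9.47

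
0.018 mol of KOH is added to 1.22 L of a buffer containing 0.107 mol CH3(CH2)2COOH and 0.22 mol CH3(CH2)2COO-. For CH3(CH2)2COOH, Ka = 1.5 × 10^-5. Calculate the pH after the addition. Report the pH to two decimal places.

pH = 5.25

After neutralization: n(CH3(CH2)2COOH) = 0.089 mol, n(CH3(CH2)2COO-) = 0.238 mol.
pKa = −log(1.5 × 10^-5) = 4.824
pH = pKa + log(n_CH3(CH2)2COO-/n_CH3(CH2)2COOH) = 4.824 + log(0.238/0.089) = 4.824 + (+0.427)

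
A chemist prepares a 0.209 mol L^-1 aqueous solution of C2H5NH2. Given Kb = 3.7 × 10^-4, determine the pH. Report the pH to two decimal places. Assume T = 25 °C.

C2H5NH2 + H2O ⇌ C2H5NH3+ + OH-
Let x = [OH-] at equilibrium. Kb = x²/(0.209 − x).
Neglecting x in the denominator: x = √(3.7 × 10^-4 × 0.209) = 8.79 × 10^-3 M
pOH = 2.06, so pH = 14.00 − pOH = 11.94

pH = 11.94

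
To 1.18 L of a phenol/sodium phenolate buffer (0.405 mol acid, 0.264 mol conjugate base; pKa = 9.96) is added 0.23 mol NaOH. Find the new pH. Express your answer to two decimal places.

pH = 10.41

After neutralization: n(C6H5OH) = 0.175 mol, n(C6H5O-) = 0.494 mol.
Henderson–Hasselbalch with mole ratio 0.494/0.175: pH = 9.96 + (+0.451)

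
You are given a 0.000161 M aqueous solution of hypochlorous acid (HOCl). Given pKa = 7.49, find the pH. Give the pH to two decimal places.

HOCl ⇌ OCl- + H+
Ka = 10^(−7.49) = 3.24 × 10^-8
From the ICE table, Ka = x²/(0.000161 − x) = 3.24 × 10^-8.
Since Ka ≪ C₀, x ≈ √(Ka·C₀) = 2.28 × 10^-6 M.
(x/C₀ = 1.4% < 5%, so the approximation holds.)
pH = −log(2.28 × 10^-6) = 5.64

pH = 5.64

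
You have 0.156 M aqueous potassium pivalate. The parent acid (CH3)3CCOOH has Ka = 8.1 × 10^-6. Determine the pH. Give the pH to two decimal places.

pH = 9.14

(CH3)3CCOO- is the conjugate base of the weak acid (CH3)3CCOOH.
Kb = Kw/Ka = 1.0×10^-14 / 8.1 × 10^-6 = 1.23 × 10^-9
Kb = x²/(0.156 − x) = 1.23 × 10^-9
Neglecting x in the denominator: x = √(1.23 × 10^-9 × 0.156) = 1.39 × 10^-5 M
Check: 0.0089% ionized — well under 5%, approximation valid.
pOH = 4.86, so pH = 14.00 − pOH = 9.14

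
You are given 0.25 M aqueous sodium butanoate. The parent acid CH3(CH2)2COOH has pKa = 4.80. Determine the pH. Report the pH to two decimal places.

CH3(CH2)2COO- is the conjugate base of the weak acid CH3(CH2)2COOH.
Ka = 10^(−4.80) = 1.58 × 10^-5
Kb = Kw/Ka = 1.0×10^-14 / 1.58 × 10^-5 = 6.33 × 10^-10
From the ICE table, Kb = x²/(0.25 − x) = 6.33 × 10^-10.
Assume x ≪ 0.25: x ≈ √(6.33 × 10^-10 × 0.25) = 1.26 × 10^-5 M
(x/C₀ = 0.005% < 5%, so the approximation holds.)
pOH = 4.90, so pH = 14.00 − pOH = 9.10

pH = 9.10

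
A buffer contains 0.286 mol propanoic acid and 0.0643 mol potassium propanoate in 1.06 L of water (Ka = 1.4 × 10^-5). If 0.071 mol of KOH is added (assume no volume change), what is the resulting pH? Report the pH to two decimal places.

pH = 4.65

After neutralization: n(CH3CH2COOH) = 0.215 mol, n(CH3CH2COO-) = 0.135 mol.
pKa = −log(1.4 × 10^-5) = 4.854
Henderson–Hasselbalch with mole ratio 0.135/0.215: pH = 4.854 + (-0.202)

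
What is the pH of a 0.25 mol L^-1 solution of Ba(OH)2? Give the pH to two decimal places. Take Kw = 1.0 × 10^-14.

Ba(OH)2 is a strong base (each formula unit releases 2 OH-); [OH-] = 0.5 M.
pOH = -log(0.5) = 0.30
pH = 14.00 - 0.30 = 13.70

pH = 13.70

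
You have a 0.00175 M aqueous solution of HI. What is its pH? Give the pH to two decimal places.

HI is a strong acid and dissociates completely, so [H+] = 0.00175 M.
pH = -log(0.00175) = 2.76

pH = 2.76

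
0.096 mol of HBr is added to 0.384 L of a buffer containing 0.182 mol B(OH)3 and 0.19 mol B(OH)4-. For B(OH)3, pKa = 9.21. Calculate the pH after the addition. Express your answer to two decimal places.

pH = 8.74

After neutralization: n(B(OH)3) = 0.278 mol, n(B(OH)4-) = 0.094 mol.
pH = pKa + log([A⁻]/[HA]) = 9.21 + log(0.094/0.278) = 9.21 -0.471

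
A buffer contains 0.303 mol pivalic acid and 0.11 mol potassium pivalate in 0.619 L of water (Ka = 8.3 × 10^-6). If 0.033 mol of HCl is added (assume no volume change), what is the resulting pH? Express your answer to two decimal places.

pH = 4.44

After neutralization: n((CH3)3CCOOH) = 0.336 mol, n((CH3)3CCOO-) = 0.077 mol.
pKa = −log(8.3 × 10^-6) = 5.081
pH = pKa + log(n_(CH3)3CCOO-/n_(CH3)3CCOOH) = 5.081 + log(0.077/0.336) = 5.081 + (-0.640)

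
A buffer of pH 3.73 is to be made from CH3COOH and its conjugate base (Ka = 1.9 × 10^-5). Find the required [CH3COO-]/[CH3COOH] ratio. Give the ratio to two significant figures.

ratio = 0.10

pKa = -log(1.9 × 10^-5) = 4.721
pH = pKa + log(r) ⇒ log(r) = 3.73 − 4.721 = -0.991
r = [CH3COO-]/[CH3COOH] = 10^(-0.991) = 0.102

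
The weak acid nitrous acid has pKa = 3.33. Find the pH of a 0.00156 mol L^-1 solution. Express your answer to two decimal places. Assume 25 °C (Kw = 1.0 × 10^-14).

HNO2 ⇌ NO2- + H+
Ka = 10^(−3.33) = 4.68 × 10^-4
Let x = [H+] at equilibrium. Ka = x²/(0.00156 − x).
x is not negligible relative to C₀; solve x² + 0.000468·x − 7.3e-07 = 0.
x = (−Ka + √(Ka² + 4·Ka·C₀))/2 = 6.52 × 10^-4 M
pH = −log(6.52 × 10^-4) = 3.19

pH = 3.19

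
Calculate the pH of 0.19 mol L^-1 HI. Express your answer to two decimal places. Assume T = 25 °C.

pH = 0.72

HI is a strong acid and dissociates completely, so [H+] = 0.19 M.
pH = -log(0.19) = 0.72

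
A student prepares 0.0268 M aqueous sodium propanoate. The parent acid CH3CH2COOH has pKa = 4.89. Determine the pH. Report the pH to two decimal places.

CH3CH2COO- is the conjugate base of the weak acid CH3CH2COOH.
Ka = 10^(−4.89) = 1.29 × 10^-5
Kb = Kw/Ka = 1.0×10^-14 / 1.29 × 10^-5 = 7.75 × 10^-10
From the ICE table, Kb = [OH-]²/(0.0268 − [OH-]) = 7.75 × 10^-10.
Since Kb ≪ C₀, [OH-] ≈ √(Kb·C₀) = 4.56 × 10^-6 M.
pOH = −log(4.56 × 10^-6) = 5.34; pH = 14.00 − 5.34 = 8.66

pH = 8.66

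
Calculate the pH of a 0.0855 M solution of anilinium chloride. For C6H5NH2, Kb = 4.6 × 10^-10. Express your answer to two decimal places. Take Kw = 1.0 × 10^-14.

pH = 2.87

C6H5NH3+ is the conjugate acid of the weak base C6H5NH2.
Ka = Kw/Kb = 1.0×10^-14 / 4.6 × 10^-10 = 2.17 × 10^-5
Ka = [H+]²/(0.0855 − [H+]) = 2.17 × 10^-5
Assume [H+] ≪ 0.0855: [H+] ≈ √(2.17 × 10^-5 × 0.0855) = 1.36 × 10^-3 M
Check: 1.6% ionized — well under 5%, approximation valid.
pH = −log[H+] = −log(1.36 × 10^-3) = 2.87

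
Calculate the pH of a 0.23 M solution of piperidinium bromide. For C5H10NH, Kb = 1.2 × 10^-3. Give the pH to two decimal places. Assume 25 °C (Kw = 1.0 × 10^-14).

C5H10NH2+ is the conjugate acid of the weak base C5H10NH.
Ka = Kw/Kb = 1.0×10^-14 / 1.2 × 10^-3 = 8.33 × 10^-12
From the ICE table, Ka = x²/(0.23 − x) = 8.33 × 10^-12.
Neglecting x in the denominator: x = √(8.33 × 10^-12 × 0.23) = 1.38 × 10^-6 M
Check: 0.0006% ionized — well under 5%, approximation valid.
pH = −log[H+] = −log(1.38 × 10^-6) = 5.86

pH = 5.86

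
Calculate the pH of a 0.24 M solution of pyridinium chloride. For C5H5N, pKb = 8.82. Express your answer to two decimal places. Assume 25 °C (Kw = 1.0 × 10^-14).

C5H5NH+ is the conjugate acid of the weak base C5H5N.
Kb = 10^(−8.82) = 1.51 × 10^-9
Ka = Kw/Kb = 1.0×10^-14 / 1.51 × 10^-9 = 6.62 × 10^-6
Ka = x²/(0.24 − x) = 6.62 × 10^-6
Assume x ≪ 0.24: x ≈ √(6.62 × 10^-6 × 0.24) = 1.26 × 10^-3 M
(x/C₀ = 0.53% < 5%, so the approximation holds.)
pH = −log(1.26 × 10^-3) = 2.90

pH = 2.90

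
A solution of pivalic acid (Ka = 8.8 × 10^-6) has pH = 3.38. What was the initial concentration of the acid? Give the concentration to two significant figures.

[H+] = 10^(-3.38) = 4.17 × 10^-4 M = x
Ka = x²/(C₀ − x) ⇒ C₀ = x + x²/Ka
C₀ = 4.17 × 10^-4 + (4.17 × 10^-4)²/(8.8 × 10^-6) = 2.02 × 10^-2 M

C₀ = 2.0 × 10^-2 M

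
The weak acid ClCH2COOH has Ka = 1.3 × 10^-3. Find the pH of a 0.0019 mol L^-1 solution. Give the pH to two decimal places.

ClCH2COOH ⇌ ClCH2COO- + H+
From the ICE table, Ka = [H+]²/(0.0019 − [H+]) = 1.3 × 10^-3.
The 5% rule fails; solving [H+]² + Ka·[H+] − Ka·C₀ = 0 exactly:
[H+] = [−0.0013 + √(0.0013² + 9.88e-06)]/2 = 1.05 × 10^-3 M
pH = −log(1.05 × 10^-3) = 2.98

pH = 2.98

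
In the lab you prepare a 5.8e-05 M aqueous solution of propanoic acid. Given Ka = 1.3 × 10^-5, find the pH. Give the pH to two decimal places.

pH = 4.66

CH3CH2COOH ⇌ CH3CH2COO- + H+
Let x = [H+] at equilibrium. Ka = x²/(5.8e-05 − x).
The 5% rule fails; solving x² + Ka·x − Ka·C₀ = 0 exactly:
x = (−Ka + √(Ka² + 4·Ka·C₀))/2 = 2.17 × 10^-5 M
pH = −log(2.17 × 10^-5) = 4.66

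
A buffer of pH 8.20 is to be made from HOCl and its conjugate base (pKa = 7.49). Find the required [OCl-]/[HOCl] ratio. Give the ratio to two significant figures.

pH = pKa + log(r) ⇒ log(r) = 8.20 − 7.49 = +0.71
r = [OCl-]/[HOCl] = 10^(+0.71) = 5.13

ratio = 5.1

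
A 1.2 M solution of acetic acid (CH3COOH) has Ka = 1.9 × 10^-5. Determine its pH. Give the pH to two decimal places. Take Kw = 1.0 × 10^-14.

pH = 2.32

CH3COOH ⇌ CH3COO- + H+
Ka = [H+]²/(1.2 − [H+]) = 1.9 × 10^-5
Neglecting [H+] in the denominator: [H+] = √(1.9 × 10^-5 × 1.2) = 4.77 × 10^-3 M
Check: 0.4% ionized — well under 5%, approximation valid.
pH = −log(4.77 × 10^-3) = 2.32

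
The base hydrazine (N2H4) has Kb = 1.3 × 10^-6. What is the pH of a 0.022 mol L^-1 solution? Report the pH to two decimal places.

pH = 10.23

N2H4 + H2O ⇌ N2H5+ + OH-
From the ICE table, Kb = [OH-]²/(0.022 − [OH-]) = 1.3 × 10^-6.
Assume [OH-] ≪ 0.022: [OH-] ≈ √(1.3 × 10^-6 × 0.022) = 1.69 × 10^-4 M
([OH-]/C₀ = 0.77% < 5%, so the approximation holds.)
pOH = 3.77, so pH = 14.00 − pOH = 10.23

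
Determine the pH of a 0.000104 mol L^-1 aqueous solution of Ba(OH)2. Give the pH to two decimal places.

Ba(OH)2 is a strong base (each formula unit releases 2 OH-); [OH-] = 0.000208 M.
pOH = -log(0.000208) = 3.68
pH = 14.00 - 3.68 = 10.32

pH = 10.32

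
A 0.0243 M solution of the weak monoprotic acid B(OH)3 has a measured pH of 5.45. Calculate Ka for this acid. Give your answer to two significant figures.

[H+] = 10^(-5.45) = 3.55 × 10^-6 M
At equilibrium [HA] = 0.0243 − 3.55 × 10^-6 = 2.43 × 10^-2 M
Ka = [H+][A-]/[HA] = (3.55 × 10^-6)² / 2.43 × 10^-2 = 5.2 × 10^-10

Ka = 5.2 × 10^-10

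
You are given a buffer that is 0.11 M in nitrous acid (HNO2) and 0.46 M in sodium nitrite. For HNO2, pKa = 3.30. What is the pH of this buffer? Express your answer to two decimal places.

Using pH = pKa + log([base]/[acid]) with [base]/[acid] = 0.46/0.11:
pH = 3.30 + (+0.621) = 3.92

pH = 3.92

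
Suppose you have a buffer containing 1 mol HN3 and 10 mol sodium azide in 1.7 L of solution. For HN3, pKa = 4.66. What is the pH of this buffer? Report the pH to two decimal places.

pH = pKa + log([A⁻]/[HA]) = 4.66 + log(10/1)
pH = 4.66 + (+1.000) = 5.66

pH = 5.66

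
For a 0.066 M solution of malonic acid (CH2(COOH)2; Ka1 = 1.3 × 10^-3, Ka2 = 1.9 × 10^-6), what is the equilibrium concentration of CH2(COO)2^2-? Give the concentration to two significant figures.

1.9 × 10^-6 M

First ionization gives [H+] ≈ [CH2(COOH)COO-] = 8.64 × 10^-3 M.
Second step: Ka2 = [H+][CH2(COO)2^2-]/[CH2(COOH)COO-] ≈ [CH2(COO)2^2-] (since [H+] ≈ [CH2(COOH)COO-]).
So [CH2(COO)2^2-] ≈ Ka2.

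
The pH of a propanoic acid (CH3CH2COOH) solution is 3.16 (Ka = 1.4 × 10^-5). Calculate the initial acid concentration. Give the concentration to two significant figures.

[H+] = 10^(-3.16) = 6.92 × 10^-4 M = x
Ka = x²/(C₀ − x) ⇒ C₀ = x + x²/Ka
C₀ = 6.92 × 10^-4 + (6.92 × 10^-4)²/(1.4 × 10^-5) = 3.49 × 10^-2 M

C₀ = 3.5 × 10^-2 M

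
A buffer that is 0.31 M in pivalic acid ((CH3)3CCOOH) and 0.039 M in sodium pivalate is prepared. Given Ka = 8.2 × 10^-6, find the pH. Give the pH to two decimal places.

pKa = −log(8.2 × 10^-6) = 5.086
Using pH = pKa + log([base]/[acid]) with [base]/[acid] = 0.039/0.31:
pH = 5.086 + (-0.900) = 4.19

pH = 4.19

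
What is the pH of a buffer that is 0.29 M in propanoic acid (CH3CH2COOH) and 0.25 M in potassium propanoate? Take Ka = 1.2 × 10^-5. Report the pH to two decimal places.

pH = 4.86

pKa = −log(1.2 × 10^-5) = 4.921
pH = pKa + log([A⁻]/[HA]) = 4.921 + log(0.25/0.29)
pH = 4.921 + (-0.064) = 4.86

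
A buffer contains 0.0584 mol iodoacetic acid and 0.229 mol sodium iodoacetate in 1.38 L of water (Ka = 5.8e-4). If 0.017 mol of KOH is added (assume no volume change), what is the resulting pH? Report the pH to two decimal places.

After neutralization: n(ICH2COOH) = 0.0414 mol, n(ICH2COO-) = 0.246 mol.
pKa = −log(5.8 × 10^-4) = 3.237
Henderson–Hasselbalch with mole ratio 0.246/0.0414: pH = 3.237 + (+0.774)

pH = 4.01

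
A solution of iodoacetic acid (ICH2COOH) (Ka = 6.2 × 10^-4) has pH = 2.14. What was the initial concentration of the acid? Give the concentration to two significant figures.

C₀ = 9.2 × 10^-2 M

[H+] = 10^(-2.14) = 7.24 × 10^-3 M = x
Ka = x²/(C₀ − x) ⇒ C₀ = x + x²/Ka
C₀ = 7.24 × 10^-3 + (7.24 × 10^-3)²/(6.2 × 10^-4) = 9.18 × 10^-2 M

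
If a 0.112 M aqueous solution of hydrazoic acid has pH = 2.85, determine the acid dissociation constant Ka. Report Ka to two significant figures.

[H+] = 10^(-2.85) = 1.41 × 10^-3 M
At equilibrium [HA] = 0.112 − 1.41 × 10^-3 = 1.11 × 10^-1 M
Ka = [H+][A-]/[HA] = (1.41 × 10^-3)² / 1.11 × 10^-1 = 1.8 × 10^-5

Ka = 1.8 × 10^-5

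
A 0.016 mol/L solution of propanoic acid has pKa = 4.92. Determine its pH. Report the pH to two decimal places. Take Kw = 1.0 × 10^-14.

CH3CH2COOH ⇌ CH3CH2COO- + H+
Ka = 10^(−4.92) = 1.20 × 10^-5
Ka = [H+]²/(0.016 − [H+]) = 1.20 × 10^-5
Assume [H+] ≪ 0.016: [H+] ≈ √(1.20 × 10^-5 × 0.016) = 4.38 × 10^-4 M
pH = −log[H+] = −log(4.38 × 10^-4) = 3.36

pH = 3.36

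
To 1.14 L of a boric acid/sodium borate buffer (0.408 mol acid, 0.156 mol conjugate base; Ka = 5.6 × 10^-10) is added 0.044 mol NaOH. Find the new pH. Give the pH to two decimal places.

pH = 8.99

After neutralization: n(B(OH)3) = 0.364 mol, n(B(OH)4-) = 0.2 mol.
pKa = −log(5.6 × 10^-10) = 9.252
Henderson–Hasselbalch with mole ratio 0.2/0.364: pH = 9.252 + (-0.260)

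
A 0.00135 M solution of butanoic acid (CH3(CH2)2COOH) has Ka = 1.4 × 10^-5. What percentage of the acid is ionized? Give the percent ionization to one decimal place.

CH3(CH2)2COOH ⇌ CH3(CH2)2COO- + H+; let x = [H+] at equilibrium.
Ka = x²/(C₀ − x); solving the quadratic gives x = 1.31 × 10^-4 M.
% ionization = x/C₀ × 100% = 1.31 × 10^-4/0.00135 × 100% = 9.7%

9.7%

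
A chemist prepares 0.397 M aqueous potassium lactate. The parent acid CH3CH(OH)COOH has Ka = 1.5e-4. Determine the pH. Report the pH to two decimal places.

CH3CH(OH)COO- is the conjugate base of the weak acid CH3CH(OH)COOH.
Kb = Kw/Ka = 1.0×10^-14 / 1.5 × 10^-4 = 6.67 × 10^-11
Kb = x²/(0.397 − x) = 6.67 × 10^-11
Since Kb ≪ C₀, x ≈ √(Kb·C₀) = 5.15 × 10^-6 M.
Check: 0.0013% ionized — well under 5%, approximation valid.
pOH = 5.29, so pH = 14.00 − pOH = 8.71

pH = 8.71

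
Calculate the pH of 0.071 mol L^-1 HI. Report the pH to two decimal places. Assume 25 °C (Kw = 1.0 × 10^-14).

pH = 1.15

HI is a strong acid and dissociates completely, so [H+] = 0.071 M.
pH = -log(0.071) = 1.15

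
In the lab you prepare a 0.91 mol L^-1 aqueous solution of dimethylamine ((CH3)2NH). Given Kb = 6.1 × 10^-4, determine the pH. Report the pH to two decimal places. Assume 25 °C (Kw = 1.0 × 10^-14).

pH = 12.37

(CH3)2NH + H2O ⇌ (CH3)2NH2+ + OH-
Kb = [OH-]²/(0.91 − [OH-]) = 6.1 × 10^-4
Neglecting [OH-] in the denominator: [OH-] = √(6.1 × 10^-4 × 0.91) = 2.36 × 10^-2 M
([OH-]/C₀ = 2.6% < 5%, so the approximation holds.)
pOH = −log(2.36 × 10^-2) = 1.63; pH = 14.00 − 1.63 = 12.37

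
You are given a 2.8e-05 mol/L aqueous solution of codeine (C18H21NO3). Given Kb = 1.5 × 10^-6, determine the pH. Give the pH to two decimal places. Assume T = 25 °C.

pH = 8.76

C18H21NO3 + H2O ⇌ C18H22NO3+ + OH-
Kb = x²/(2.8e-05 − x) = 1.5 × 10^-6
x is not negligible relative to C₀; solve x² + 1.5e-06·x − 4.2e-11 = 0.
x = (−Kb + √(Kb² + 4·Kb·C₀))/2 = 5.77 × 10^-6 M
pOH = −log(5.77 × 10^-6) = 5.24; pH = 14.00 − 5.24 = 8.76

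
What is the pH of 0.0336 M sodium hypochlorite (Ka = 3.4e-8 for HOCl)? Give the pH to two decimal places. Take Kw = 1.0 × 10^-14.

OCl- is the conjugate base of the weak acid HOCl.
Kb = Kw/Ka = 1.0×10^-14 / 3.4 × 10^-8 = 2.94 × 10^-7
Kb = x²/(0.0336 − x) = 2.94 × 10^-7
Since Kb ≪ C₀, x ≈ √(Kb·C₀) = 9.94 × 10^-5 M.
pOH = 4.00, so pH = 14.00 − pOH = 10.00

pH = 10.00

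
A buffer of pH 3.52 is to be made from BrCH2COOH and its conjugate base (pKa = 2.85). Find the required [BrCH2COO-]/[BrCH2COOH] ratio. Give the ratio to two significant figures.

ratio = 4.7

pH = pKa + log(r) ⇒ log(r) = 3.52 − 2.85 = +0.67
r = [BrCH2COO-]/[BrCH2COOH] = 10^(+0.67) = 4.68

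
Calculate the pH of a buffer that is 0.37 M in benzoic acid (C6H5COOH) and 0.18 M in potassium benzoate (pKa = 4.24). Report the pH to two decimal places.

Henderson–Hasselbalch: pH = pKa + log([C6H5COO-]/[C6H5COOH]) = 4.24 + log(0.18/0.37)
pH = 4.24 + (-0.313) = 3.93

pH = 3.93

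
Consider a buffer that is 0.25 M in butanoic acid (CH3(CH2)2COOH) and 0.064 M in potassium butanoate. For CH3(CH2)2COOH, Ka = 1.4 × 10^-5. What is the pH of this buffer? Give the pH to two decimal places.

pH = 4.26

pKa = −log(1.4 × 10^-5) = 4.854
Henderson–Hasselbalch: pH = pKa + log([CH3(CH2)2COO-]/[CH3(CH2)2COOH]) = 4.854 + log(0.064/0.25)
pH = 4.854 + (-0.592) = 4.26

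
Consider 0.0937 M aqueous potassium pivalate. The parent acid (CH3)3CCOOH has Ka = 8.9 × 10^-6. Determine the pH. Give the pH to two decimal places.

(CH3)3CCOO- is the conjugate base of the weak acid (CH3)3CCOOH.
Kb = Kw/Ka = 1.0×10^-14 / 8.9 × 10^-6 = 1.12 × 10^-9
From the ICE table, Kb = x²/(0.0937 − x) = 1.12 × 10^-9.
Since Kb ≪ C₀, x ≈ √(Kb·C₀) = 1.02 × 10^-5 M.
pOH = 4.99, so pH = 14.00 − pOH = 9.01

pH = 9.01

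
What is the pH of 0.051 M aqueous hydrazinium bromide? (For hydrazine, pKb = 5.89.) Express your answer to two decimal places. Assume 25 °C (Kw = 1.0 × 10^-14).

N2H5+ is the conjugate acid of the weak base N2H4.
Kb = 10^(−5.89) = 1.29 × 10^-6
Ka = Kw/Kb = 1.0×10^-14 / 1.29 × 10^-6 = 7.75 × 10^-9
Ka = [H+]²/(0.051 − [H+]) = 7.75 × 10^-9
Neglecting [H+] in the denominator: [H+] = √(7.75 × 10^-9 × 0.051) = 1.99 × 10^-5 M
Check: 0.039% ionized — well under 5%, approximation valid.
pH = −log(1.99 × 10^-5) = 4.70

pH = 4.70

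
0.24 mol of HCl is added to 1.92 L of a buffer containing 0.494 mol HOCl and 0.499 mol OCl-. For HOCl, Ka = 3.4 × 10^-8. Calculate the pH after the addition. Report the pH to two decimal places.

Added H+ converts OCl- to HOCl: HOCl → 0.734 mol, OCl- → 0.259 mol.
pKa = −log(3.4 × 10^-8) = 7.469
pH = pKa + log(n_OCl-/n_HOCl) = 7.469 + log(0.259/0.734) = 7.469 + (-0.452)

pH = 7.02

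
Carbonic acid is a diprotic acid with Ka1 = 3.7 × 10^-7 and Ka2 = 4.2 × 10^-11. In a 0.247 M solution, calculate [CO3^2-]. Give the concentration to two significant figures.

4.2 × 10^-11 M

First ionization gives [H+] ≈ [HCO3-] = 3.02 × 10^-4 M.
Second step: Ka2 = [H+][CO3^2-]/[HCO3-] ≈ [CO3^2-] (since [H+] ≈ [HCO3-]).
So [CO3^2-] ≈ Ka2.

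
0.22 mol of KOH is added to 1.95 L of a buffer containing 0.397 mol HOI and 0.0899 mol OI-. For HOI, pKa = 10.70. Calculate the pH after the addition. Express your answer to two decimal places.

pH = 10.94

OH- converts HOI to OI-: HOI → 0.177 mol, OI- → 0.31 mol.
pH = pKa + log(n_OI-/n_HOI) = 10.70 + log(0.31/0.177) = 10.70 + (+0.243)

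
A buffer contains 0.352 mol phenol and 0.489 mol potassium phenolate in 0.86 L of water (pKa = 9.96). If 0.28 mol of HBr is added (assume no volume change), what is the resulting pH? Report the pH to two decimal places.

Added H+ converts C6H5O- to C6H5OH: C6H5OH → 0.632 mol, C6H5O- → 0.209 mol.
pH = pKa + log([A⁻]/[HA]) = 9.96 + log(0.209/0.632) = 9.96 -0.481

pH = 9.48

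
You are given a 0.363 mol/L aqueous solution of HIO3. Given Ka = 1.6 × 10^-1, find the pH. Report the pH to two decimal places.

HIO3 ⇌ IO3- + H+
From the ICE table, Ka = [H+]²/(0.363 − [H+]) = 1.6 × 10^-1.
[H+] is not negligible relative to C₀; solve [H+]² + 0.16·[H+] − 0.0581 = 0.
[H+] = [−0.16 + √(0.16² + 0.232)]/2 = 1.74 × 10^-1 M
pH = −log[H+] = −log(1.74 × 10^-1) = 0.76

pH = 0.76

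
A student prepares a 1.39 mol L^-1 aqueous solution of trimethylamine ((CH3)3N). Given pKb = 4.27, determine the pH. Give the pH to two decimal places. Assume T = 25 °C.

(CH3)3N + H2O ⇌ (CH3)3NH+ + OH-
Kb = 10^(−4.27) = 5.37 × 10^-5
From the ICE table, Kb = [OH-]²/(1.39 − [OH-]) = 5.37 × 10^-5.
Assume [OH-] ≪ 1.39: [OH-] ≈ √(5.37 × 10^-5 × 1.39) = 8.64 × 10^-3 M
([OH-]/C₀ = 0.62% < 5%, so the approximation holds.)
pOH = 2.06, so pH = 14.00 − pOH = 11.94

pH = 11.94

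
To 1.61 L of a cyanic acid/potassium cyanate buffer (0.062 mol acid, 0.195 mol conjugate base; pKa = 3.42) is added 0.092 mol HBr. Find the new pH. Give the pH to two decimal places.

Added H+ converts OCN- to HOCN: HOCN → 0.154 mol, OCN- → 0.103 mol.
pH = pKa + log([A⁻]/[HA]) = 3.42 + log(0.103/0.154) = 3.42 -0.175

pH = 3.25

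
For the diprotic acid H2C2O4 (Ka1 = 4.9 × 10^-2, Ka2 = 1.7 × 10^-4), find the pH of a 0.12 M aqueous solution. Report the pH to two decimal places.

Ka1 ≫ Ka2, so treat the first dissociation as the only significant source of H+.
Ka1 = x²/(0.12 − x) = 4.9 × 10^-2
Solving the quadratic: x = (−Ka1 + √(Ka1² + 4·Ka1·C₀))/2 = 5.60 × 10^-2 M
pH = −log(5.60 × 10^-2) = 1.25

pH = 1.25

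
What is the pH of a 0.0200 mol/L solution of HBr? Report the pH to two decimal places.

pH = 1.70

HBr is a strong acid and dissociates completely, so [H+] = 0.0200 M.
pH = -log(0.02) = 1.70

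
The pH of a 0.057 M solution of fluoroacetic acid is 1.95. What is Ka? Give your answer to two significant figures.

[H+] = 10^(-1.95) = 1.12 × 10^-2 M
At equilibrium [HA] = 0.057 − 1.12 × 10^-2 = 4.58 × 10^-2 M
Ka = [H+][A-]/[HA] = (1.12 × 10^-2)² / 4.58 × 10^-2 = 2.7 × 10^-3

Ka = 2.7 × 10^-3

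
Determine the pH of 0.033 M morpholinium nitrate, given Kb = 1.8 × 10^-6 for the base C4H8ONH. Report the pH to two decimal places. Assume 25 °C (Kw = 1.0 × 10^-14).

pH = 4.87

C4H8ONH2+ is the conjugate acid of the weak base C4H8ONH.
Ka = Kw/Kb = 1.0×10^-14 / 1.8 × 10^-6 = 5.56 × 10^-9
Ka = x²/(0.033 − x) = 5.56 × 10^-9
Assume x ≪ 0.033: x ≈ √(5.56 × 10^-9 × 0.033) = 1.35 × 10^-5 M
(x/C₀ = 0.041% < 5%, so the approximation holds.)
pH = −log[H+] = −log(1.35 × 10^-5) = 4.87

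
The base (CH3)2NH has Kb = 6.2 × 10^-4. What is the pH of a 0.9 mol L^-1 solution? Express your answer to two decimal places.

(CH3)2NH + H2O ⇌ (CH3)2NH2+ + OH-
Kb = [OH-]²/(0.9 − [OH-]) = 6.2 × 10^-4
Neglecting [OH-] in the denominator: [OH-] = √(6.2 × 10^-4 × 0.9) = 2.36 × 10^-2 M
Check: 2.6% ionized — well under 5%, approximation valid.
pOH = −log(2.36 × 10^-2) = 1.63; pH = 14.00 − 1.63 = 12.37

pH = 12.37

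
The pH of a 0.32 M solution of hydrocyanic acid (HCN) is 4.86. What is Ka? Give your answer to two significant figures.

Ka = 6.0 × 10^-10

[H+] = 10^(-4.86) = 1.38 × 10^-5 M
At equilibrium [HA] = 0.32 − 1.38 × 10^-5 = 3.20 × 10^-1 M
Ka = [H+][A-]/[HA] = (1.38 × 10^-5)² / 3.20 × 10^-1 = 6.0 × 10^-10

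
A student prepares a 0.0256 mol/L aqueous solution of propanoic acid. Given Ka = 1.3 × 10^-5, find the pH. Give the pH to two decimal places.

CH3CH2COOH ⇌ CH3CH2COO- + H+
Let x = [H+] at equilibrium. Ka = x²/(0.0256 − x).
Since Ka ≪ C₀, x ≈ √(Ka·C₀) = 5.77 × 10^-4 M.
Check: 2.3% ionized — well under 5%, approximation valid.
pH = −log(5.77 × 10^-4) = 3.24

pH = 3.24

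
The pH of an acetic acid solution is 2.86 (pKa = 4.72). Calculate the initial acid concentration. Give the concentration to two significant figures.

[H+] = 10^(-2.86) = 1.38 × 10^-3 M = x
Ka = 10^(−4.72) = 1.91 × 10^-5
Ka = x²/(C₀ − x) ⇒ C₀ = x + x²/Ka
C₀ = 1.38 × 10^-3 + (1.38 × 10^-3)²/(1.91 × 10^-5) = 1.01 × 10^-1 M

C₀ = 1.0 × 10^-1 M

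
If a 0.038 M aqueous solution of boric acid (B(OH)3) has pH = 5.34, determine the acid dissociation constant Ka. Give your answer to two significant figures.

[H+] = 10^(-5.34) = 4.57 × 10^-6 M
At equilibrium [HA] = 0.038 − 4.57 × 10^-6 = 3.80 × 10^-2 M
Ka = [H+][A-]/[HA] = (4.57 × 10^-6)² / 3.80 × 10^-2 = 5.5 × 10^-10

Ka = 5.5 × 10^-10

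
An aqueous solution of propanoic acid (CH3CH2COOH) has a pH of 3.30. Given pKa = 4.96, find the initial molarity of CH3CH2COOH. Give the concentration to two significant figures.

[H+] = 10^(-3.30) = 5.01 × 10^-4 M = x
Ka = 10^(−4.96) = 1.10 × 10^-5
Ka = x²/(C₀ − x) ⇒ C₀ = x + x²/Ka
C₀ = 5.01 × 10^-4 + (5.01 × 10^-4)²/(1.10 × 10^-5) = 2.33 × 10^-2 M

C₀ = 2.3 × 10^-2 M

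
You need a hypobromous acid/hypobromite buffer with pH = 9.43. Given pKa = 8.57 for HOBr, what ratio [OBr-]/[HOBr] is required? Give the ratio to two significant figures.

ratio = 7.2

pH = pKa + log(r) ⇒ log(r) = 9.43 − 8.57 = +0.86
r = [OBr-]/[HOBr] = 10^(+0.86) = 7.24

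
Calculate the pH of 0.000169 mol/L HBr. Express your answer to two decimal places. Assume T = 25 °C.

HBr is a strong acid and dissociates completely, so [H+] = 0.000169 M.
pH = -log(0.000169) = 3.77

pH = 3.77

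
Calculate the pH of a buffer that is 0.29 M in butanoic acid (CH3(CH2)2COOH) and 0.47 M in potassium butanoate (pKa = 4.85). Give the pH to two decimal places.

pH = 5.06

Henderson–Hasselbalch: pH = pKa + log([CH3(CH2)2COO-]/[CH3(CH2)2COOH]) = 4.85 + log(0.47/0.29)
pH = 4.85 + (+0.210) = 5.06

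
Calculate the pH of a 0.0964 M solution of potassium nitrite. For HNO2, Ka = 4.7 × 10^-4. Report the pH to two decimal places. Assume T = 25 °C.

pH = 8.16

NO2- is the conjugate base of the weak acid HNO2.
Kb = Kw/Ka = 1.0×10^-14 / 4.7 × 10^-4 = 2.13 × 10^-11
From the ICE table, Kb = [OH-]²/(0.0964 − [OH-]) = 2.13 × 10^-11.
Neglecting [OH-] in the denominator: [OH-] = √(2.13 × 10^-11 × 0.0964) = 1.43 × 10^-6 M
Check: 0.0015% ionized — well under 5%, approximation valid.
pOH = −log(1.43 × 10^-6) = 5.84; pH = 14.00 − 5.84 = 8.16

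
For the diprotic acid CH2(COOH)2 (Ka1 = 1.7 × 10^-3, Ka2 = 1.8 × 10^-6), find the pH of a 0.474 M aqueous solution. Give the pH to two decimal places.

Since Ka1 ≫ Ka2, the first ionization dominates [H+].
Ka1 = x²/(0.474 − x) = 1.7 × 10^-3
Solving the quadratic: x = (−Ka1 + √(Ka1² + 4·Ka1·C₀))/2 = 2.75 × 10^-2 M
pH = −log(2.75 × 10^-2) = 1.56

pH = 1.56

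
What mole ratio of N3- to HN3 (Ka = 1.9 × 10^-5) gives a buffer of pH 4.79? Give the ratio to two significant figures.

ratio = 1.2

pKa = -log(1.9 × 10^-5) = 4.721
pH = pKa + log(r) ⇒ log(r) = 4.79 − 4.721 = +0.069
r = [N3-]/[HN3] = 10^(+0.069) = 1.17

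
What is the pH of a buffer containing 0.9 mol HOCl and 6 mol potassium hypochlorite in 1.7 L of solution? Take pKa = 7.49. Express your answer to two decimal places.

pH = 8.31

pH = pKa + log([A⁻]/[HA]) = 7.49 + log(6/0.9)
pH = 7.49 + (+0.824) = 8.31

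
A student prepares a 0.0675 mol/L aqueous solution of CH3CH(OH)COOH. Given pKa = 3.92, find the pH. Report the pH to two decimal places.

CH3CH(OH)COOH ⇌ CH3CH(OH)COO- + H+
Ka = 10^(−3.92) = 1.20 × 10^-4
From the ICE table, Ka = [H+]²/(0.0675 − [H+]) = 1.20 × 10^-4.
Assume [H+] ≪ 0.0675: [H+] ≈ √(1.20 × 10^-4 × 0.0675) = 2.85 × 10^-3 M
pH = −log[H+] = −log(2.85 × 10^-3) = 2.55

pH = 2.55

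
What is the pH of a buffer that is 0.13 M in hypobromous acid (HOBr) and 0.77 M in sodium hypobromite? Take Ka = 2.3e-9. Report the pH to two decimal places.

pH = 9.41

pKa = −log(2.3 × 10^-9) = 8.638
Henderson–Hasselbalch: pH = pKa + log([OBr-]/[HOBr]) = 8.638 + log(0.77/0.13)
pH = 8.638 + (+0.773) = 9.41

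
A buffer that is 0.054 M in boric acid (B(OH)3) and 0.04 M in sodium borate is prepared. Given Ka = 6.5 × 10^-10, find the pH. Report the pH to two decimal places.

pH = 9.06

pKa = −log(6.5 × 10^-10) = 9.187
Using pH = pKa + log([base]/[acid]) with [base]/[acid] = 0.04/0.054:
pH = 9.187 + (-0.130) = 9.06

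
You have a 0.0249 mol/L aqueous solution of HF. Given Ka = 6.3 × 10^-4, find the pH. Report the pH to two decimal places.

pH = 2.44

HF ⇌ F- + H+
From the ICE table, Ka = [H+]²/(0.0249 − [H+]) = 6.3 × 10^-4.
Here C₀/Ka ≈ 39.5, so the small-[H+] approximation fails. Use the quadratic:
[H+] = [−0.00063 + √(0.00063² + 6.27e-05)]/2 = 3.66 × 10^-3 M
pH = −log(3.66 × 10^-3) = 2.44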